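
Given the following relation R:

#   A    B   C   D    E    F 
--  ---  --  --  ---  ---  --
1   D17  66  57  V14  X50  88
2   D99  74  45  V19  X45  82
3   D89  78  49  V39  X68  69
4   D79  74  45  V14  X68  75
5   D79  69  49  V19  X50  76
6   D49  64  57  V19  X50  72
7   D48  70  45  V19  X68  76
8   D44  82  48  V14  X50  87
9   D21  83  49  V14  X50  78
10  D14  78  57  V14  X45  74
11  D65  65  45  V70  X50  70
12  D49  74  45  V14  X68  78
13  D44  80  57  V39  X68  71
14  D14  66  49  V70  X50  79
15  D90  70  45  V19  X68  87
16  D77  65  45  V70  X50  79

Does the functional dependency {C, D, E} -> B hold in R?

Yes

(C=57, D=V14, E=X50): row 1 → B = 66 ✓
(C=45, D=V19, E=X45): row 2 → B = 74 ✓
(C=49, D=V39, E=X68): row 3 → B = 78 ✓
(C=45, D=V14, E=X68): rows 4, 12 → B = 74, 74 ✓
(C=49, D=V19, E=X50): row 5 → B = 69 ✓
(C=57, D=V19, E=X50): row 6 → B = 64 ✓
(C=45, D=V19, E=X68): rows 7, 15 → B = 70, 70 ✓
(C=48, D=V14, E=X50): row 8 → B = 82 ✓
(C=49, D=V14, E=X50): row 9 → B = 83 ✓
(C=57, D=V14, E=X45): row 10 → B = 78 ✓
(C=45, D=V70, E=X50): rows 11, 16 → B = 65, 65 ✓
(C=57, D=V39, E=X68): row 13 → B = 80 ✓
(C=49, D=V70, E=X50): row 14 → B = 66 ✓
Every {C, D, E} value is associated with a single B value, so {C, D, E} -> B holds.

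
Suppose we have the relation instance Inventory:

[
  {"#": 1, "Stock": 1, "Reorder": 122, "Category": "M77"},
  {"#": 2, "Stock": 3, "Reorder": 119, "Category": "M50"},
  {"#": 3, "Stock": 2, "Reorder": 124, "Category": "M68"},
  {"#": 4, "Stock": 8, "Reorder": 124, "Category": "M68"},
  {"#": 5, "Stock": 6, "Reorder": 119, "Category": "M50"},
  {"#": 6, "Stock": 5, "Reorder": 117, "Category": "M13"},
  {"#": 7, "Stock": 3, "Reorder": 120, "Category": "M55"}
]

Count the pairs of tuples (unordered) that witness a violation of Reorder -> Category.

0

Reorder=119: all 2 rows agree on Category — 0 pairs.
Reorder=124: all 2 rows agree on Category — 0 pairs.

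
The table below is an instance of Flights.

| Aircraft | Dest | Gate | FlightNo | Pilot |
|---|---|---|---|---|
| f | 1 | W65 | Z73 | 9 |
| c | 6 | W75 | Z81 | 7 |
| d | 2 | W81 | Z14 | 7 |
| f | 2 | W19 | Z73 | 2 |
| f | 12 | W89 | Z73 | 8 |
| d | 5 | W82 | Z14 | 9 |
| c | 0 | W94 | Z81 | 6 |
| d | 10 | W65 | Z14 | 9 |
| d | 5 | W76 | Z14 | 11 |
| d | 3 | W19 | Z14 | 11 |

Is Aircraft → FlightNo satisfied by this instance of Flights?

Aircraft=f: 3 rows → FlightNo = Z73, Z73, Z73 ✓
Aircraft=c: 2 rows → FlightNo = Z81, Z81 ✓
Aircraft=d: 5 rows → FlightNo = Z14, Z14, Z14, Z14, Z14 ✓
Every Aircraft value is associated with a single FlightNo value, so Aircraft → FlightNo holds.

Yes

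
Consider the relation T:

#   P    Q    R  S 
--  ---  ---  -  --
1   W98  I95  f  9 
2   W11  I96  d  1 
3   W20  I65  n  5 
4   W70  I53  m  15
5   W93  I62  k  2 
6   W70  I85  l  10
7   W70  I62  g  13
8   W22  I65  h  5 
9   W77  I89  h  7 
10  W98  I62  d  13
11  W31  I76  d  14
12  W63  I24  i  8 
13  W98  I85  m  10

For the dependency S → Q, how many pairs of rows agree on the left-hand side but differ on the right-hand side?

0

S=5: all 2 rows agree on Q — 0 pairs.
S=10: all 2 rows agree on Q — 0 pairs.
S=13: all 2 rows agree on Q — 0 pairs.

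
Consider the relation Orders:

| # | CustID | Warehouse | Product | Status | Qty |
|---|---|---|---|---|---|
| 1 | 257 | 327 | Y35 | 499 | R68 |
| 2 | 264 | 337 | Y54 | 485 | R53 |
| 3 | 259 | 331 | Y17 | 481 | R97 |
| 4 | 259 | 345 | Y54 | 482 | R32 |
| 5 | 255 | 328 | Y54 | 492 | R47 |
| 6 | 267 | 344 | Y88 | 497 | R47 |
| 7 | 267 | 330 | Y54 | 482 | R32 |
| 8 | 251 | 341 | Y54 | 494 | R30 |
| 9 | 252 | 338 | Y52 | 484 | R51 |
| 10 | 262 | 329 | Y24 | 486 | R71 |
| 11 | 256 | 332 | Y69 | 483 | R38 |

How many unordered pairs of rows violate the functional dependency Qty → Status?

Qty=R32: all 2 rows agree on Status — 0 pairs.
Qty=R47: violating pairs (5,6) — 1 pair.

1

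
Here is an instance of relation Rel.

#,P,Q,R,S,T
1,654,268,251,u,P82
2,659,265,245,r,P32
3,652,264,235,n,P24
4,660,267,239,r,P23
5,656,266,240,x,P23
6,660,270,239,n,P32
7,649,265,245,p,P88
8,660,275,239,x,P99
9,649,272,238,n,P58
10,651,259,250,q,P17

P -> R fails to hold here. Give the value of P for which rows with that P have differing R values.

649

P=654: row 1 → R = 251 ✓
P=659: row 2 → R = 245 ✓
P=652: row 3 → R = 235 ✓
P=660: rows 4, 6, 8 → R = 239, 239, 239 ✓
P=656: row 5 → R = 240 ✓
P=649: rows 7, 9 → R takes values {245, 238} — violation
P=651: row 10 → R = 250 ✓
The only P value with inconsistent R is P=649.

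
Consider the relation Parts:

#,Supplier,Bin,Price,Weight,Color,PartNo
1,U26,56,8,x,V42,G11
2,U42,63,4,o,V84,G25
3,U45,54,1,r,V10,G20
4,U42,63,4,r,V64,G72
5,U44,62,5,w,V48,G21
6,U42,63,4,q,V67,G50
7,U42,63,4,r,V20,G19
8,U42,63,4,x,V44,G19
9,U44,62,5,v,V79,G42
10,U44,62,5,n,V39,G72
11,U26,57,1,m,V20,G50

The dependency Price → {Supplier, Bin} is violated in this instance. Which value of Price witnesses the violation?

Price=8: row 1 → {Supplier,Bin} = (U26, 56) ✓
Price=4: rows 2, 4, 6, 7, 8 → {Supplier,Bin} = (U42, 63), (U42, 63), (U42, 63), (U42, 63), (U42, 63) ✓
Price=1: rows 3, 11 → {Supplier,Bin} takes values {(U45, 54), (U26, 57)} — violation
Price=5: rows 5, 9, 10 → {Supplier,Bin} = (U44, 62), (U44, 62), (U44, 62) ✓
The only Price value with inconsistent RHS is Price=1.

1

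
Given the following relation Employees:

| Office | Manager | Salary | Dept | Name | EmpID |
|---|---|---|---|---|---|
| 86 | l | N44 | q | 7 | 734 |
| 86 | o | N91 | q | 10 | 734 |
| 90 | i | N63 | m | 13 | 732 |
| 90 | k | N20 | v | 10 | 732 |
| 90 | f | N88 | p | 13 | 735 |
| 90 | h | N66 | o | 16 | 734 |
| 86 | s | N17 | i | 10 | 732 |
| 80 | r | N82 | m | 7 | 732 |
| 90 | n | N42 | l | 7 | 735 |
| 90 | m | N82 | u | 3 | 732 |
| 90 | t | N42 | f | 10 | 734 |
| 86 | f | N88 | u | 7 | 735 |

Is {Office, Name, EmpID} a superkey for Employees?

Yes

All 12 rows have distinct {Office, Name, EmpID} values, so {Office, Name, EmpID} → (all attributes) holds and {Office, Name, EmpID} is a superkey.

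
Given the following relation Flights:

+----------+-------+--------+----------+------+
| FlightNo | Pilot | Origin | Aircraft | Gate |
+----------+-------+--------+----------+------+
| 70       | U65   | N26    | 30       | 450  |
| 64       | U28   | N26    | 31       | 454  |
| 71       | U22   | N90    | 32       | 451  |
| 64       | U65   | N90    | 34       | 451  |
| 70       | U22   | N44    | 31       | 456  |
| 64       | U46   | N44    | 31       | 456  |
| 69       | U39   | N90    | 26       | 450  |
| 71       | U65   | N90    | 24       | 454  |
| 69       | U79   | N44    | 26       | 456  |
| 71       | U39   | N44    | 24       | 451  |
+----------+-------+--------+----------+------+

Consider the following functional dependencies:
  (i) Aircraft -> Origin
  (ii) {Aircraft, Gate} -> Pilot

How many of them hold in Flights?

(i) Aircraft -> Origin: Aircraft=31: 3 rows → Origin takes values {N26, N44} — violation; Aircraft=26: 2 rows → Origin takes values {N90, N44} — violation; Aircraft=24: 2 rows → Origin takes values {N90, N44} — violation — fails.
(ii) {Aircraft, Gate} -> Pilot: (Aircraft=31, Gate=456): 2 rows → Pilot takes values {U22, U46} — violation — fails.
None of the 2 dependencies hold.

0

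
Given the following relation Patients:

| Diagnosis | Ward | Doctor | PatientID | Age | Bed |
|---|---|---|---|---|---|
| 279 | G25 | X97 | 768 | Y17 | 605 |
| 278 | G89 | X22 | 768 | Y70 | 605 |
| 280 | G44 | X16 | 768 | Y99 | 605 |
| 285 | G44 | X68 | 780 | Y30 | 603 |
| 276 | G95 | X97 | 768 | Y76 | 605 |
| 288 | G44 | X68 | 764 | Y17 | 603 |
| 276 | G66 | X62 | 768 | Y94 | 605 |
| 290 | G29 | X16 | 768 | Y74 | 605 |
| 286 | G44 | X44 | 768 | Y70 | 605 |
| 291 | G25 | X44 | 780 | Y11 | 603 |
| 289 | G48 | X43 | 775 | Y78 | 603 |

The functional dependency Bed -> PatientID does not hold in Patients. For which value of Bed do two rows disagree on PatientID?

603

Bed=605: 7 rows → PatientID = 768, 768, 768, 768, 768, 768, 768 ✓
Bed=603: 4 rows → PatientID takes values {780, 764, 775} — violation
The only Bed value with inconsistent PatientID is Bed=603.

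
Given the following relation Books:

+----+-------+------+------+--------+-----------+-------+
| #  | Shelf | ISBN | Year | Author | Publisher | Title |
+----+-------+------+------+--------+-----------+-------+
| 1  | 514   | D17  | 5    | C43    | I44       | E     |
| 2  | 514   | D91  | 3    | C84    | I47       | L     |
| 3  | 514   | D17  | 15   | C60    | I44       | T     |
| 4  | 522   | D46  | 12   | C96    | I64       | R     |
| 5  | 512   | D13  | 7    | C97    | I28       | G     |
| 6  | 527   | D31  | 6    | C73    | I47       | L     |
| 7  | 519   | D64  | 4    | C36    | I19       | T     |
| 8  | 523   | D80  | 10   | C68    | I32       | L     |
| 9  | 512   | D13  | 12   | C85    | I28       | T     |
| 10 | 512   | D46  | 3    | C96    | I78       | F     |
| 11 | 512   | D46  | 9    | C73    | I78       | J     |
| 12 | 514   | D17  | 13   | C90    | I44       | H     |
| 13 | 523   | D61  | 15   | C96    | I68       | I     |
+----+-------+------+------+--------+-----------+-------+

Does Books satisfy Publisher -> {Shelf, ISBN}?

No

Publisher=I44: rows 1, 3, 12 → {Shelf,ISBN} = (514, D17), (514, D17), (514, D17) ✓
Publisher=I47: rows 2, 6 → {Shelf,ISBN} takes values {(514, D91), (527, D31)} — violation
Publisher=I64: row 4 → {Shelf,ISBN} = (522, D46) ✓
Publisher=I28: rows 5, 9 → {Shelf,ISBN} = (512, D13), (512, D13) ✓
Publisher=I19: row 7 → {Shelf,ISBN} = (519, D64) ✓
Publisher=I32: row 8 → {Shelf,ISBN} = (523, D80) ✓
Publisher=I78: rows 10, 11 → {Shelf,ISBN} = (512, D46), (512, D46) ✓
Publisher=I68: row 13 → {Shelf,ISBN} = (523, D61) ✓
Two rows agree on Publisher but differ on {Shelf, ISBN}, so Publisher -> {Shelf, ISBN} does not hold.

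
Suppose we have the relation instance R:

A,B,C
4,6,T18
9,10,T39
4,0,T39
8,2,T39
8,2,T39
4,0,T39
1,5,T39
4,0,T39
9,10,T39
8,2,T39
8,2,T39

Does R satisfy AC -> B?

(A=4, C=T18): 1 row → B = 6 ✓
(A=9, C=T39): 2 rows → B = 10, 10 ✓
(A=4, C=T39): 3 rows → B = 0, 0, 0 ✓
(A=8, C=T39): 4 rows → B = 2, 2, 2, 2 ✓
(A=1, C=T39): 1 row → B = 5 ✓
Every AC value is associated with a single B value, so AC -> B holds.

Yes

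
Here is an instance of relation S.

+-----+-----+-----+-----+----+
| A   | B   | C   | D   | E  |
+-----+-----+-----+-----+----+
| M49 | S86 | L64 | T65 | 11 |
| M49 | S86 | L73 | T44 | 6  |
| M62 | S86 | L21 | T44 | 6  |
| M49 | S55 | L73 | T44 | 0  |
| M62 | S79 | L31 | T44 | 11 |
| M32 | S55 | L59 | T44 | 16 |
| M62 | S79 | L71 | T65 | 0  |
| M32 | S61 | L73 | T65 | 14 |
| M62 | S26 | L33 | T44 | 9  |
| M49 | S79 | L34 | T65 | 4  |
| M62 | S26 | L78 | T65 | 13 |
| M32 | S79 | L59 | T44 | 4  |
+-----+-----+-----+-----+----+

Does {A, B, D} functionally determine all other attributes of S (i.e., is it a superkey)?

Yes

All 12 rows have distinct {A, B, D} values, so {A, B, D} → (all attributes) holds and {A, B, D} is a superkey.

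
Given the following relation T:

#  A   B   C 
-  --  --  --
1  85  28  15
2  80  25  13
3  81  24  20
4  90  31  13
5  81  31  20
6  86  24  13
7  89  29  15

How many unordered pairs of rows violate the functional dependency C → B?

5

C=15: violating pairs (1,7) — 1 pair.
C=13: violating pairs (2,4), (2,6), (4,6) — 3 pairs.
C=20: violating pairs (3,5) — 1 pair.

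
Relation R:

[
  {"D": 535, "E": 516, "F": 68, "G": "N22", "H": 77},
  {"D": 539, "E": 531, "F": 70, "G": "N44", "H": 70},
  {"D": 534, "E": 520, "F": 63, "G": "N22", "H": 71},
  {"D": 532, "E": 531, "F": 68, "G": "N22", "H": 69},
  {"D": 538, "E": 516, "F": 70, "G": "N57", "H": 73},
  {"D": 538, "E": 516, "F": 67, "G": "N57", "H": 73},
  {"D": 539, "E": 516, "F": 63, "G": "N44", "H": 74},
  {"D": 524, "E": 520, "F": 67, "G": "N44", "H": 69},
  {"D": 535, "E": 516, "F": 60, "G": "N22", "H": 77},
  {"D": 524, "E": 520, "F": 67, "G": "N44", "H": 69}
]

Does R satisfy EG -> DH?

(E=516, G=N22): 2 rows → {D,H} = (535, 77), (535, 77) ✓
(E=531, G=N44): 1 row → {D,H} = (539, 70) ✓
(E=520, G=N22): 1 row → {D,H} = (534, 71) ✓
(E=531, G=N22): 1 row → {D,H} = (532, 69) ✓
(E=516, G=N57): 2 rows → {D,H} = (538, 73), (538, 73) ✓
(E=516, G=N44): 1 row → {D,H} = (539, 74) ✓
(E=520, G=N44): 2 rows → {D,H} = (524, 69), (524, 69) ✓
Every EG value is associated with a single DH value, so EG -> DH holds.

Yes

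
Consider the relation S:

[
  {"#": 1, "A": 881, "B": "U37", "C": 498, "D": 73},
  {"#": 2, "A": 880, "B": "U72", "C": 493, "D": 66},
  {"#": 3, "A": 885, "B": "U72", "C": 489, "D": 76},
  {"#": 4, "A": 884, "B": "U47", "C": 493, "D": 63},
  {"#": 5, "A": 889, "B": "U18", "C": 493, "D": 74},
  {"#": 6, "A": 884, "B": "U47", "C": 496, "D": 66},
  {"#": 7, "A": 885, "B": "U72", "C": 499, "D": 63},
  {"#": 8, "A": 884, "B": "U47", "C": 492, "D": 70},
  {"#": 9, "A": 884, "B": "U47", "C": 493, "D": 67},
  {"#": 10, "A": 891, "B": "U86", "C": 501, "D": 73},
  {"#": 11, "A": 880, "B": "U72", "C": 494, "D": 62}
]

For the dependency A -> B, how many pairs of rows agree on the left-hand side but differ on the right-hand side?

A=880: all 2 rows agree on B — 0 pairs.
A=885: all 2 rows agree on B — 0 pairs.
A=884: all 4 rows agree on B — 0 pairs.

0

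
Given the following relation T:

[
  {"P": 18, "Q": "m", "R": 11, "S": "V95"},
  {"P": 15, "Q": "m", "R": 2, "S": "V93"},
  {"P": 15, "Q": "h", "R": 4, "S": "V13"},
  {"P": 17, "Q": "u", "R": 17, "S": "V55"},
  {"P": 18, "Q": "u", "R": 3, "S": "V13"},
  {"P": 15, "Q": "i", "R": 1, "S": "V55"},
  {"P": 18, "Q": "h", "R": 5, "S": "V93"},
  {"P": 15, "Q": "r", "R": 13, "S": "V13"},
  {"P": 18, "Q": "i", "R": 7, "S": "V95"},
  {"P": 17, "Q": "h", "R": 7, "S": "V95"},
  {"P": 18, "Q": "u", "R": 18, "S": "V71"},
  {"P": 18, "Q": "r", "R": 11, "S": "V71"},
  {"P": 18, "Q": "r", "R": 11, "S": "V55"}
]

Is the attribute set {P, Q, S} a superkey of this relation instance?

Yes

All 13 rows have distinct {P, Q, S} values, so {P, Q, S} → (all attributes) holds and {P, Q, S} is a superkey.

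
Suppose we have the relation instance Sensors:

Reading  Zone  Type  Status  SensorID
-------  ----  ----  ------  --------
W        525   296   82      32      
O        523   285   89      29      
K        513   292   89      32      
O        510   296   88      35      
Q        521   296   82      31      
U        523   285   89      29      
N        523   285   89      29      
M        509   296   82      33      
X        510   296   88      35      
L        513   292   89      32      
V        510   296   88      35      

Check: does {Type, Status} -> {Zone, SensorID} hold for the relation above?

(Type=296, Status=82): 3 rows → {Zone,SensorID} takes values {(525, 32), (521, 31), (509, 33)} — violation
(Type=285, Status=89): 3 rows → {Zone,SensorID} = (523, 29), (523, 29), (523, 29) ✓
(Type=292, Status=89): 2 rows → {Zone,SensorID} = (513, 32), (513, 32) ✓
(Type=296, Status=88): 3 rows → {Zone,SensorID} = (510, 35), (510, 35), (510, 35) ✓
Two rows agree on {Type, Status} but differ on {Zone, SensorID}, so {Type, Status} -> {Zone, SensorID} does not hold.

No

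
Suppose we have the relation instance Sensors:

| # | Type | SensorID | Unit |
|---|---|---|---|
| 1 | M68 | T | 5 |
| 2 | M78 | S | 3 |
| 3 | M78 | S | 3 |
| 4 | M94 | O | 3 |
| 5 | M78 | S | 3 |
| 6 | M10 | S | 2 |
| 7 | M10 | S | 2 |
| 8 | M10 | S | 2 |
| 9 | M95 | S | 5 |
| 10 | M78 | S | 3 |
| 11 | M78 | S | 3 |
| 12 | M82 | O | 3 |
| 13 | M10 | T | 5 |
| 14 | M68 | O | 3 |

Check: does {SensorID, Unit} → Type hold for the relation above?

(SensorID=T, Unit=5): rows 1, 13 → Type takes values {M68, M10} — violation
(SensorID=S, Unit=3): rows 2, 3, 5, 10, 11 → Type = M78, M78, M78, M78, M78 ✓
(SensorID=O, Unit=3): rows 4, 12, 14 → Type takes values {M94, M82, M68} — violation
(SensorID=S, Unit=2): rows 6, 7, 8 → Type = M10, M10, M10 ✓
(SensorID=S, Unit=5): row 9 → Type = M95 ✓
Two rows agree on {SensorID, Unit} but differ on Type, so {SensorID, Unit} → Type does not hold.

No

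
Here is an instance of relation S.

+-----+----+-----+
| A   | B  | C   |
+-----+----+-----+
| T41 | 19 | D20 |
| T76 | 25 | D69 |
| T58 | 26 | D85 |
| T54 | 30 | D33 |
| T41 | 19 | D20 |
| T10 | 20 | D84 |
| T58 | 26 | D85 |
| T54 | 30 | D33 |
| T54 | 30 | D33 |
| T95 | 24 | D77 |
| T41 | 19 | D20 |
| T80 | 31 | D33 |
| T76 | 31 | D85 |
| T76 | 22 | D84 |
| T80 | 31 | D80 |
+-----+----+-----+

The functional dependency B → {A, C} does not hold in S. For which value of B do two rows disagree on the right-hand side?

31

B=19: 3 rows → {A,C} = (T41, D20), (T41, D20), (T41, D20) ✓
B=25: 1 row → {A,C} = (T76, D69) ✓
B=26: 2 rows → {A,C} = (T58, D85), (T58, D85) ✓
B=30: 3 rows → {A,C} = (T54, D33), (T54, D33), (T54, D33) ✓
B=20: 1 row → {A,C} = (T10, D84) ✓
B=24: 1 row → {A,C} = (T95, D77) ✓
B=31: 3 rows → {A,C} takes values {(T80, D33), (T76, D85), (T80, D80)} — violation
B=22: 1 row → {A,C} = (T76, D84) ✓
The only B value with inconsistent RHS is B=31.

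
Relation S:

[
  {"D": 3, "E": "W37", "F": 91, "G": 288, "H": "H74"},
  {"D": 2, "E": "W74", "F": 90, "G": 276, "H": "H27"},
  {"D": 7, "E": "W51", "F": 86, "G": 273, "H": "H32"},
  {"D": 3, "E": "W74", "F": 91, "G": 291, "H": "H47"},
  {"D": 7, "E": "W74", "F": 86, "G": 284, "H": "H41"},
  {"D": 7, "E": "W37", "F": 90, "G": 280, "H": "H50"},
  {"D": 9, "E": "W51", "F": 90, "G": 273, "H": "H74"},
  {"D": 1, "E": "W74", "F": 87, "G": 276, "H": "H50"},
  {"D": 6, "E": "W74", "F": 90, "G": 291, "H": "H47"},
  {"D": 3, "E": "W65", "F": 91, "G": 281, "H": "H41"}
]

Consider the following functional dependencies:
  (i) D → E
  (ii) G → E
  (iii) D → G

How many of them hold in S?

1

(i) D → E: D=3: 3 rows → E takes values {W37, W74, W65} — violation; D=7: 3 rows → E takes values {W51, W74, W37} — violation — fails.
(ii) G → E: every LHS value maps to a single RHS value — holds.
(iii) D → G: D=3: 3 rows → G takes values {288, 291, 281} — violation; D=7: 3 rows → G takes values {273, 284, 280} — violation — fails.
1 of the 3 dependencies holds.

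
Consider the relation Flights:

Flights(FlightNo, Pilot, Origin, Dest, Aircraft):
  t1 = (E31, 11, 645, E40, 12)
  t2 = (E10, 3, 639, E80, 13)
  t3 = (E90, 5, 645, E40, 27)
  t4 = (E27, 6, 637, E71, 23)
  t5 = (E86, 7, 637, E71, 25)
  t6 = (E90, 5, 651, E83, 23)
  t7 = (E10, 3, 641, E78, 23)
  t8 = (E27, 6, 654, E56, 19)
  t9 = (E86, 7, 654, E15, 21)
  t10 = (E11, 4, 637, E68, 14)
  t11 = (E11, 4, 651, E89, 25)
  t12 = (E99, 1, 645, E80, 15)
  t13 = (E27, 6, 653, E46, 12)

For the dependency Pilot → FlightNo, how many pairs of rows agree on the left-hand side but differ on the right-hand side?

Pilot=3: all 2 rows agree on FlightNo — 0 pairs.
Pilot=5: all 2 rows agree on FlightNo — 0 pairs.
Pilot=6: all 3 rows agree on FlightNo — 0 pairs.
Pilot=7: all 2 rows agree on FlightNo — 0 pairs.
Pilot=4: all 2 rows agree on FlightNo — 0 pairs.

0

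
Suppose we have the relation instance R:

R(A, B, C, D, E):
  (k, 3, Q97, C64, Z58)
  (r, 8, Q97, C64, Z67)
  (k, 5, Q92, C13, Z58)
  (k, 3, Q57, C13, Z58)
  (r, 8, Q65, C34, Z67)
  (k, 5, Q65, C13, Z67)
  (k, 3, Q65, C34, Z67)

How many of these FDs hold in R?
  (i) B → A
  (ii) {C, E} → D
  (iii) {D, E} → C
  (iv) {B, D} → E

(i) B → A: every LHS value maps to a single RHS value — holds.
(ii) {C, E} → D: (C=Q65, E=Z67): 3 rows → D takes values {C34, C13} — violation — fails.
(iii) {D, E} → C: (D=C13, E=Z58): 2 rows → C takes values {Q92, Q57} — violation — fails.
(iv) {B, D} → E: (B=5, D=C13): 2 rows → E takes values {Z58, Z67} — violation — fails.
1 of the 4 dependencies holds.

1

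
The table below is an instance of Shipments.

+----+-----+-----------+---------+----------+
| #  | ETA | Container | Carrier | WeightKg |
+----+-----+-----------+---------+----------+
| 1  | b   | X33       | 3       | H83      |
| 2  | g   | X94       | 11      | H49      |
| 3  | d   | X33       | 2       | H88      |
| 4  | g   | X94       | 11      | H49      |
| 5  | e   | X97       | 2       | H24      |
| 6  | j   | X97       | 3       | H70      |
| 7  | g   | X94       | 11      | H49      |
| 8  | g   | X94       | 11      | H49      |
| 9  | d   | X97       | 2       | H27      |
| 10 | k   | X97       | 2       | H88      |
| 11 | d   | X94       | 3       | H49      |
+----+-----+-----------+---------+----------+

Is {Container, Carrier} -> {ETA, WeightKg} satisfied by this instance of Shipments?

No

(Container=X33, Carrier=3): row 1 → {ETA,WeightKg} = (b, H83) ✓
(Container=X94, Carrier=11): rows 2, 4, 7, 8 → {ETA,WeightKg} = (g, H49), (g, H49), (g, H49), (g, H49) ✓
(Container=X33, Carrier=2): row 3 → {ETA,WeightKg} = (d, H88) ✓
(Container=X97, Carrier=2): rows 5, 9, 10 → {ETA,WeightKg} takes values {(e, H24), (d, H27), (k, H88)} — violation
(Container=X97, Carrier=3): row 6 → {ETA,WeightKg} = (j, H70) ✓
(Container=X94, Carrier=3): row 11 → {ETA,WeightKg} = (d, H49) ✓
Two rows agree on {Container, Carrier} but differ on {ETA, WeightKg}, so {Container, Carrier} -> {ETA, WeightKg} does not hold.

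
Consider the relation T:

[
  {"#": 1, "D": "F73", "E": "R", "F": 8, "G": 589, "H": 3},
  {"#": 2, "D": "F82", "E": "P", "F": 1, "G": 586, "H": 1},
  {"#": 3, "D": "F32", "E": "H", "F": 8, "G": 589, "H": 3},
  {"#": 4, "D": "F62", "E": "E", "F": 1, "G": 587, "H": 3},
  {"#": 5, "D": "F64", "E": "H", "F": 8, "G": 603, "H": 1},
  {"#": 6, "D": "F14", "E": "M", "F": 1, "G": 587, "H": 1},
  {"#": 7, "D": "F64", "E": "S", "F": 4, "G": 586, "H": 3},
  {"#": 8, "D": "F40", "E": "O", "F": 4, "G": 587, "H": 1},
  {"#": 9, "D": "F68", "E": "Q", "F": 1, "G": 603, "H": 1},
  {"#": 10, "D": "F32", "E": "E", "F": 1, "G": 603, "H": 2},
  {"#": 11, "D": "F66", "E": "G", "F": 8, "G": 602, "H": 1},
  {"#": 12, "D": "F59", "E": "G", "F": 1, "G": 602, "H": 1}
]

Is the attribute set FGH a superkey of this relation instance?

No

Rows 1 and 3 have the same FGH value (F=8, G=589, H=3) but are distinct tuples, so FGH does not determine every attribute — not a superkey.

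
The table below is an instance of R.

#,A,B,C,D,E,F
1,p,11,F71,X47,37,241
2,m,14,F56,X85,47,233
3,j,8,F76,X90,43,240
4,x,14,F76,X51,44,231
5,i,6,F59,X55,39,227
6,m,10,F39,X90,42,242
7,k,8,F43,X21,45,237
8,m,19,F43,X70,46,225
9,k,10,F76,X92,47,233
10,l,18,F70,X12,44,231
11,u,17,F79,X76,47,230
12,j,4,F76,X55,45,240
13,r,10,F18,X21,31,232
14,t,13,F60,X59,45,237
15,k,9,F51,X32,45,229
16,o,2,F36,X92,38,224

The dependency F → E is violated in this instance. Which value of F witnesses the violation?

F=241: row 1 → E = 37 ✓
F=233: rows 2, 9 → E = 47, 47 ✓
F=240: rows 3, 12 → E takes values {43, 45} — violation
F=231: rows 4, 10 → E = 44, 44 ✓
F=227: row 5 → E = 39 ✓
F=242: row 6 → E = 42 ✓
F=237: rows 7, 14 → E = 45, 45 ✓
F=225: row 8 → E = 46 ✓
F=230: row 11 → E = 47 ✓
F=232: row 13 → E = 31 ✓
F=229: row 15 → E = 45 ✓
F=224: row 16 → E = 38 ✓
The only F value with inconsistent E is F=240.

240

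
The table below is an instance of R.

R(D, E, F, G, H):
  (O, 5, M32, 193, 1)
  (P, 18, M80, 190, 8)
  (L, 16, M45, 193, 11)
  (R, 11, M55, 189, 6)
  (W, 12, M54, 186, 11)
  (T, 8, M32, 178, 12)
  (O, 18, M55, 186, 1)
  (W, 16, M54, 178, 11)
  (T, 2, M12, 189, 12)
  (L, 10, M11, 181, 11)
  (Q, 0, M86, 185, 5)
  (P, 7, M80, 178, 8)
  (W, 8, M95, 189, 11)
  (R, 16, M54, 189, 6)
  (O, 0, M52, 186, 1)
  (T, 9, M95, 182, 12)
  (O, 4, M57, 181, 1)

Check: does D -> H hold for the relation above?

D=O: 4 rows → H = 1, 1, 1, 1 ✓
D=P: 2 rows → H = 8, 8 ✓
D=L: 2 rows → H = 11, 11 ✓
D=R: 2 rows → H = 6, 6 ✓
D=W: 3 rows → H = 11, 11, 11 ✓
D=T: 3 rows → H = 12, 12, 12 ✓
D=Q: 1 row → H = 5 ✓
Every D value is associated with a single H value, so D -> H holds.

Yes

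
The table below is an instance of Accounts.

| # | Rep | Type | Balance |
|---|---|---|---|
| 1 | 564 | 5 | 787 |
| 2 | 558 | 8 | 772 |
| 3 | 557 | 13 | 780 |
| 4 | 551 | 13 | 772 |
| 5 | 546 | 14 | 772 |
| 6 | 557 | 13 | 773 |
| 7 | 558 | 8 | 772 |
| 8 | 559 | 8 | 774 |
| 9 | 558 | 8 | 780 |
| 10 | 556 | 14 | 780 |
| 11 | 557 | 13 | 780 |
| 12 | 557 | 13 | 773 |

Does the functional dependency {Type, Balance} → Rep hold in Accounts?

(Type=5, Balance=787): row 1 → Rep = 564 ✓
(Type=8, Balance=772): rows 2, 7 → Rep = 558, 558 ✓
(Type=13, Balance=780): rows 3, 11 → Rep = 557, 557 ✓
(Type=13, Balance=772): row 4 → Rep = 551 ✓
(Type=14, Balance=772): row 5 → Rep = 546 ✓
(Type=13, Balance=773): rows 6, 12 → Rep = 557, 557 ✓
(Type=8, Balance=774): row 8 → Rep = 559 ✓
(Type=8, Balance=780): row 9 → Rep = 558 ✓
(Type=14, Balance=780): row 10 → Rep = 556 ✓
Every {Type, Balance} value is associated with a single Rep value, so {Type, Balance} → Rep holds.

Yes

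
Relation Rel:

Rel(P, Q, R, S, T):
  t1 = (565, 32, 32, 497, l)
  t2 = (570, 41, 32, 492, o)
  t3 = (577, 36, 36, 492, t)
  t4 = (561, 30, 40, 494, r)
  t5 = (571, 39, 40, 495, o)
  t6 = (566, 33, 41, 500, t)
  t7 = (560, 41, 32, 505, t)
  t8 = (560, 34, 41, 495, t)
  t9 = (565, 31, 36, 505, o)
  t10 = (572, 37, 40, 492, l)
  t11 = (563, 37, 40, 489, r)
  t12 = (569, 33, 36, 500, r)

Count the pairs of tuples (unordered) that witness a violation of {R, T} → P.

(R=40, T=r): violating pairs (4,11) — 1 pair.
(R=41, T=t): violating pairs (6,8) — 1 pair.

2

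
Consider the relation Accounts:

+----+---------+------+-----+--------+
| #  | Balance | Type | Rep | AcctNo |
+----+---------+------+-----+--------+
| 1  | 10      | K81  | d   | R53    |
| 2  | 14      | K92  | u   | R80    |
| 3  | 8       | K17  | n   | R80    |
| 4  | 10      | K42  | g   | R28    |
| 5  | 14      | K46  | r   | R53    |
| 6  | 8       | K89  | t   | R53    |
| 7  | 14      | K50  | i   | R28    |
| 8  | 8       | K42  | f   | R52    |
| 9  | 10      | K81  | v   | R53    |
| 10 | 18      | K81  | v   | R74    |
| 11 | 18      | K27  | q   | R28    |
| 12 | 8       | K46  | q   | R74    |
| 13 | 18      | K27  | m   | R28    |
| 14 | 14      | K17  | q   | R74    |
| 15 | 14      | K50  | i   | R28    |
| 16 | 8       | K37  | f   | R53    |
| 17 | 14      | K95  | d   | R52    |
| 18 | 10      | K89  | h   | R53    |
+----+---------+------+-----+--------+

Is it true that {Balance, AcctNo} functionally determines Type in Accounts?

(Balance=10, AcctNo=R53): rows 1, 9, 18 → Type takes values {K81, K89} — violation
(Balance=14, AcctNo=R80): row 2 → Type = K92 ✓
(Balance=8, AcctNo=R80): row 3 → Type = K17 ✓
(Balance=10, AcctNo=R28): row 4 → Type = K42 ✓
(Balance=14, AcctNo=R53): row 5 → Type = K46 ✓
(Balance=8, AcctNo=R53): rows 6, 16 → Type takes values {K89, K37} — violation
(Balance=14, AcctNo=R28): rows 7, 15 → Type = K50, K50 ✓
(Balance=8, AcctNo=R52): row 8 → Type = K42 ✓
(Balance=18, AcctNo=R74): row 10 → Type = K81 ✓
(Balance=18, AcctNo=R28): rows 11, 13 → Type = K27, K27 ✓
(Balance=8, AcctNo=R74): row 12 → Type = K46 ✓
(Balance=14, AcctNo=R74): row 14 → Type = K17 ✓
(Balance=14, AcctNo=R52): row 17 → Type = K95 ✓
Two rows agree on {Balance, AcctNo} but differ on Type, so {Balance, AcctNo} -> Type does not hold.

No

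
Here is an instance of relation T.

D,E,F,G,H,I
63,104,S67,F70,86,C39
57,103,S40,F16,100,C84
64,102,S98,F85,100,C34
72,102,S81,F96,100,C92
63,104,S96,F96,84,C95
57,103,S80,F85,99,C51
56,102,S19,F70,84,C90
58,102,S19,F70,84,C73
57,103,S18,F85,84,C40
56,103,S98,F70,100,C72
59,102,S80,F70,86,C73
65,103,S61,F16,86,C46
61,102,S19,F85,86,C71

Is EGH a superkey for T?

No

Two distinct rows share (E=102, G=F70, H=84), so EGH does not determine every attribute — not a superkey.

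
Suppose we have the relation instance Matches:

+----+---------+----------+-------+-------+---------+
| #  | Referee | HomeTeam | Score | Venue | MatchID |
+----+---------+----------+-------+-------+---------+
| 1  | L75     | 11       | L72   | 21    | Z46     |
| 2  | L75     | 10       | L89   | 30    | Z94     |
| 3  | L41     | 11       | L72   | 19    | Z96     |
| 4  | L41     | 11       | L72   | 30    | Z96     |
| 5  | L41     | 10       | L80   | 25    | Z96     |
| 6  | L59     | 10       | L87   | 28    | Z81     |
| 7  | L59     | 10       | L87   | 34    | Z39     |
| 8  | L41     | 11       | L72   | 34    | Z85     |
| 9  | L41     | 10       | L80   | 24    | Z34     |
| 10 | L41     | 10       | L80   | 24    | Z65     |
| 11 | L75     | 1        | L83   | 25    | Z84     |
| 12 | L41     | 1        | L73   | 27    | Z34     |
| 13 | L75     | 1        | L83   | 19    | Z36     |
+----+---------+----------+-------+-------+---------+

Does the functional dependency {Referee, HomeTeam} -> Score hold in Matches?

(Referee=L75, HomeTeam=11): row 1 → Score = L72 ✓
(Referee=L75, HomeTeam=10): row 2 → Score = L89 ✓
(Referee=L41, HomeTeam=11): rows 3, 4, 8 → Score = L72, L72, L72 ✓
(Referee=L41, HomeTeam=10): rows 5, 9, 10 → Score = L80, L80, L80 ✓
(Referee=L59, HomeTeam=10): rows 6, 7 → Score = L87, L87 ✓
(Referee=L75, HomeTeam=1): rows 11, 13 → Score = L83, L83 ✓
(Referee=L41, HomeTeam=1): row 12 → Score = L73 ✓
Every {Referee, HomeTeam} value is associated with a single Score value, so {Referee, HomeTeam} -> Score holds.

Yes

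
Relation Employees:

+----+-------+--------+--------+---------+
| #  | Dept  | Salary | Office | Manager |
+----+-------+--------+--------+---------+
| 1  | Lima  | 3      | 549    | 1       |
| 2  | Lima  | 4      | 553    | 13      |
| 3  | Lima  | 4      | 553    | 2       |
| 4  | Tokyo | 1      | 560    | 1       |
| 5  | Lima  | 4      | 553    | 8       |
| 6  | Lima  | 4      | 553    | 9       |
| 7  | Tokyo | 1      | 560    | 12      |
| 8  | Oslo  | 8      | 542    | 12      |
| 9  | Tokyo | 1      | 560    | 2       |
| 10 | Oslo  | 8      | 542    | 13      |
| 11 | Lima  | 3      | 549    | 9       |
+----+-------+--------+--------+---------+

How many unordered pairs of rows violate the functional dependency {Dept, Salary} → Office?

(Dept=Lima, Salary=3): all 2 rows agree on Office — 0 pairs.
(Dept=Lima, Salary=4): all 4 rows agree on Office — 0 pairs.
(Dept=Tokyo, Salary=1): all 3 rows agree on Office — 0 pairs.
(Dept=Oslo, Salary=8): all 2 rows agree on Office — 0 pairs.

0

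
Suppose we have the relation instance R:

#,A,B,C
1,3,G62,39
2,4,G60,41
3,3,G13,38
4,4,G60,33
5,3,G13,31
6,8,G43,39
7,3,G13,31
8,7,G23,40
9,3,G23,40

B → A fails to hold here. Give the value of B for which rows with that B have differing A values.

B=G62: row 1 → A = 3 ✓
B=G60: rows 2, 4 → A = 4, 4 ✓
B=G13: rows 3, 5, 7 → A = 3, 3, 3 ✓
B=G43: row 6 → A = 8 ✓
B=G23: rows 8, 9 → A takes values {7, 3} — violation
The only B value with inconsistent A is B=G23.

G23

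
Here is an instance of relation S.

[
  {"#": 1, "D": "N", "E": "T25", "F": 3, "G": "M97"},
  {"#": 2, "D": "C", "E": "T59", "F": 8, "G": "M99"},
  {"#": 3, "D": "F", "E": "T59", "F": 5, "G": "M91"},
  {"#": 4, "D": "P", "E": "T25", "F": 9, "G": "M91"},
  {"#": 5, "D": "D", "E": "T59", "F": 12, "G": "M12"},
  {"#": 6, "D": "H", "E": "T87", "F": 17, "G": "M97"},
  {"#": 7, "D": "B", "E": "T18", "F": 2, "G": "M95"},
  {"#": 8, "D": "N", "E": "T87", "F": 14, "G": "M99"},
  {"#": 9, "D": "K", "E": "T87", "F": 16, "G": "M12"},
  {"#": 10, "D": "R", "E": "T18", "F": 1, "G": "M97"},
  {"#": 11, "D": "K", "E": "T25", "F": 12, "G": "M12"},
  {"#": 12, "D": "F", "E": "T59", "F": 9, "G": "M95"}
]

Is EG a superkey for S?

Yes

All 12 rows have distinct EG values, so EG → (all attributes) holds and EG is a superkey.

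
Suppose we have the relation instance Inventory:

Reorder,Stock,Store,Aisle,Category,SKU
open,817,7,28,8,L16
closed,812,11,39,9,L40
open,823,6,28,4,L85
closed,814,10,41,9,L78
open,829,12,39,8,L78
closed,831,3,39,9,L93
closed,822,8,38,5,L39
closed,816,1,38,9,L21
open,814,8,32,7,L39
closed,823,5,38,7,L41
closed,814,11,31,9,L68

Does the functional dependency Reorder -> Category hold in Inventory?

No

Reorder=open: 4 rows → Category takes values {8, 4, 7} — violation
Reorder=closed: 7 rows → Category takes values {9, 5, 7} — violation
Two rows agree on Reorder but differ on Category, so Reorder -> Category does not hold.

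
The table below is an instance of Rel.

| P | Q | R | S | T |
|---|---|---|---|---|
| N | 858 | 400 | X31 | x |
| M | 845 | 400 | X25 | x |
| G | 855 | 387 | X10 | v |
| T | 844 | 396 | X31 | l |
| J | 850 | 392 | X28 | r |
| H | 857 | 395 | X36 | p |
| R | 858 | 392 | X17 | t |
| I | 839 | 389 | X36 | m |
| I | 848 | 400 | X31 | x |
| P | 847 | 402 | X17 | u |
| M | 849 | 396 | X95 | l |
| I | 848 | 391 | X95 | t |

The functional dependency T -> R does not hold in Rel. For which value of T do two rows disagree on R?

T=x: 3 rows → R = 400, 400, 400 ✓
T=v: 1 row → R = 387 ✓
T=l: 2 rows → R = 396, 396 ✓
T=r: 1 row → R = 392 ✓
T=p: 1 row → R = 395 ✓
T=t: 2 rows → R takes values {392, 391} — violation
T=m: 1 row → R = 389 ✓
T=u: 1 row → R = 402 ✓
The only T value with inconsistent R is T=t.

t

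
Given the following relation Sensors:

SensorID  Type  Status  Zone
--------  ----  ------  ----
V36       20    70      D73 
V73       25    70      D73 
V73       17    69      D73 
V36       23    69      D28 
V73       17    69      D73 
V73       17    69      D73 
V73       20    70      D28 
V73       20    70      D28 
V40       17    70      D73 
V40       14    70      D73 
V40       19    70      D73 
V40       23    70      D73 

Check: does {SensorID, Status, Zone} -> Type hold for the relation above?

(SensorID=V36, Status=70, Zone=D73): 1 row → Type = 20 ✓
(SensorID=V73, Status=70, Zone=D73): 1 row → Type = 25 ✓
(SensorID=V73, Status=69, Zone=D73): 3 rows → Type = 17, 17, 17 ✓
(SensorID=V36, Status=69, Zone=D28): 1 row → Type = 23 ✓
(SensorID=V73, Status=70, Zone=D28): 2 rows → Type = 20, 20 ✓
(SensorID=V40, Status=70, Zone=D73): 4 rows → Type takes values {17, 14, 19, 23} — violation
Two rows agree on {SensorID, Status, Zone} but differ on Type, so {SensorID, Status, Zone} -> Type does not hold.

No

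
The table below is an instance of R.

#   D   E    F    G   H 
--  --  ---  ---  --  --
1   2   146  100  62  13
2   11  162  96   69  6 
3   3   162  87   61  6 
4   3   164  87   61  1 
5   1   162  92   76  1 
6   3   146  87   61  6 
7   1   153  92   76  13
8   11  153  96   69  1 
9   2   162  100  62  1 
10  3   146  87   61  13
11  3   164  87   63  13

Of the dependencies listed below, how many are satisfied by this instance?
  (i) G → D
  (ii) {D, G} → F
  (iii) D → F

(i) G → D: every LHS value maps to a single RHS value — holds.
(ii) {D, G} → F: every LHS value maps to a single RHS value — holds.
(iii) D → F: every LHS value maps to a single RHS value — holds.
3 of the 3 dependencies hold.

3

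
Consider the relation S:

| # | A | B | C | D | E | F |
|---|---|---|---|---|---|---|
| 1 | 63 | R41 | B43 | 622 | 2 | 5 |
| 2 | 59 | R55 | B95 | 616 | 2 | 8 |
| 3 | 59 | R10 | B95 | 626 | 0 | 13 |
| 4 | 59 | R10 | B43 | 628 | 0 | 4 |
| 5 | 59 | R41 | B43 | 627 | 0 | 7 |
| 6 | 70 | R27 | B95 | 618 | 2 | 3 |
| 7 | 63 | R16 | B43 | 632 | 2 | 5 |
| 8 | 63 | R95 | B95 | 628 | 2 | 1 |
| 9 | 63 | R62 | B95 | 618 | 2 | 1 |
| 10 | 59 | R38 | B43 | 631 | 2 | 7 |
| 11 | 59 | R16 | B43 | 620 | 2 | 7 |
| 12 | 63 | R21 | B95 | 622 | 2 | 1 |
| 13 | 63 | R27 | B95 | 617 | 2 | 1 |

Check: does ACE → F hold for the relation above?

(A=63, C=B43, E=2): rows 1, 7 → F = 5, 5 ✓
(A=59, C=B95, E=2): row 2 → F = 8 ✓
(A=59, C=B95, E=0): row 3 → F = 13 ✓
(A=59, C=B43, E=0): rows 4, 5 → F takes values {4, 7} — violation
(A=70, C=B95, E=2): row 6 → F = 3 ✓
(A=63, C=B95, E=2): rows 8, 9, 12, 13 → F = 1, 1, 1, 1 ✓
(A=59, C=B43, E=2): rows 10, 11 → F = 7, 7 ✓
Two rows agree on ACE but differ on F, so ACE → F does not hold.

No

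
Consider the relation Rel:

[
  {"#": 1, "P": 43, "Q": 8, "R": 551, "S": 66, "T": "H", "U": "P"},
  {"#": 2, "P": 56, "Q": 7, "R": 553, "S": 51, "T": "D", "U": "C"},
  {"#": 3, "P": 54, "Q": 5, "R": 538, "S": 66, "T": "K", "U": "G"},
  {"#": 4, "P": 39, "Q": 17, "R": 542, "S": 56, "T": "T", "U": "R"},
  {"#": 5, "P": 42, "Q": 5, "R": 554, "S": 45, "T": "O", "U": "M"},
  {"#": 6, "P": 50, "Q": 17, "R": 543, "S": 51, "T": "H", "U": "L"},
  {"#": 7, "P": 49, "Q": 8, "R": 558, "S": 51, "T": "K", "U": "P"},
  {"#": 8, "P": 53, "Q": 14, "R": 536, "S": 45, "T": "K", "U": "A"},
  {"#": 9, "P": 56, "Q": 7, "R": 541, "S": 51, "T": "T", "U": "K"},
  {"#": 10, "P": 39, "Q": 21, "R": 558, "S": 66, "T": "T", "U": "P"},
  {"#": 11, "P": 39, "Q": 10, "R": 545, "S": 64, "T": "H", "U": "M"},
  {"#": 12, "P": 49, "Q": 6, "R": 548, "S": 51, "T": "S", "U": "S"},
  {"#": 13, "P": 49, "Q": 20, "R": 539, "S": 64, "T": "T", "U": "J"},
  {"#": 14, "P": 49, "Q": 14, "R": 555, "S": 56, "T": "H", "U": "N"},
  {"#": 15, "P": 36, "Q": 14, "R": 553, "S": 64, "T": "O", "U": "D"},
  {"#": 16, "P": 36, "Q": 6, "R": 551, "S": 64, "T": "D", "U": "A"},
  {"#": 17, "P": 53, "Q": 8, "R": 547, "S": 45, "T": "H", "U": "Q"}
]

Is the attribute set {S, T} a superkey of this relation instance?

All 17 rows have distinct {S, T} values, so {S, T} → (all attributes) holds and {S, T} is a superkey.

Yes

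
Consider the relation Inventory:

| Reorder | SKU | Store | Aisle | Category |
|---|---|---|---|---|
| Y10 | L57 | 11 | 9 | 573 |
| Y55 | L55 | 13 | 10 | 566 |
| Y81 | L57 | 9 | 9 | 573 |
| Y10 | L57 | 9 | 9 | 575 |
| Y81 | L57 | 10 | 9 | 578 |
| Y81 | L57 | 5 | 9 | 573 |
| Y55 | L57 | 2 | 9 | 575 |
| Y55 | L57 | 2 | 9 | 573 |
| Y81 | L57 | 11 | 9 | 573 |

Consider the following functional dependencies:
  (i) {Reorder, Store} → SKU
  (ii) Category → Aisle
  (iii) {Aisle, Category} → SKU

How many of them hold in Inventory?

(i) {Reorder, Store} → SKU: every LHS value maps to a single RHS value — holds.
(ii) Category → Aisle: every LHS value maps to a single RHS value — holds.
(iii) {Aisle, Category} → SKU: every LHS value maps to a single RHS value — holds.
3 of the 3 dependencies hold.

3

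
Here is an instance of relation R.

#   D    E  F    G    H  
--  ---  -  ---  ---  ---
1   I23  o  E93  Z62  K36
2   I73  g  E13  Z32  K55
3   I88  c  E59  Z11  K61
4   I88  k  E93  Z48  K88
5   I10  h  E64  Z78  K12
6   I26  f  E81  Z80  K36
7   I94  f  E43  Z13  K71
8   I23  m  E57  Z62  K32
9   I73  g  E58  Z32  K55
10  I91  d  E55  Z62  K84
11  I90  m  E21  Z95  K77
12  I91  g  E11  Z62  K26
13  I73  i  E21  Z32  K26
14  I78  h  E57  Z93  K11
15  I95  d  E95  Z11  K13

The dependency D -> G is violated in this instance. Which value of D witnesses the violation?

I88

D=I23: rows 1, 8 → G = Z62, Z62 ✓
D=I73: rows 2, 9, 13 → G = Z32, Z32, Z32 ✓
D=I88: rows 3, 4 → G takes values {Z11, Z48} — violation
D=I10: row 5 → G = Z78 ✓
D=I26: row 6 → G = Z80 ✓
D=I94: row 7 → G = Z13 ✓
D=I91: rows 10, 12 → G = Z62, Z62 ✓
D=I90: row 11 → G = Z95 ✓
D=I78: row 14 → G = Z93 ✓
D=I95: row 15 → G = Z11 ✓
The only D value with inconsistent G is D=I88.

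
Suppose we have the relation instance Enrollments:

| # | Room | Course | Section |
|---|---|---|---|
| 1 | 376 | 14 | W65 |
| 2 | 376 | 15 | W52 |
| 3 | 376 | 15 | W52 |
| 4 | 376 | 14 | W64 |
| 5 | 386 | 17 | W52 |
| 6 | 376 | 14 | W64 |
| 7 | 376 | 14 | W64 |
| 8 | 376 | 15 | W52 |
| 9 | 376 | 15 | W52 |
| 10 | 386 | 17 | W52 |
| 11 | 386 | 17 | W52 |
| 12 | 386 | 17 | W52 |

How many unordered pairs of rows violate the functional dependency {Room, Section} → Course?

(Room=376, Section=W52): all 4 rows agree on Course — 0 pairs.
(Room=376, Section=W64): all 3 rows agree on Course — 0 pairs.
(Room=386, Section=W52): all 4 rows agree on Course — 0 pairs.

0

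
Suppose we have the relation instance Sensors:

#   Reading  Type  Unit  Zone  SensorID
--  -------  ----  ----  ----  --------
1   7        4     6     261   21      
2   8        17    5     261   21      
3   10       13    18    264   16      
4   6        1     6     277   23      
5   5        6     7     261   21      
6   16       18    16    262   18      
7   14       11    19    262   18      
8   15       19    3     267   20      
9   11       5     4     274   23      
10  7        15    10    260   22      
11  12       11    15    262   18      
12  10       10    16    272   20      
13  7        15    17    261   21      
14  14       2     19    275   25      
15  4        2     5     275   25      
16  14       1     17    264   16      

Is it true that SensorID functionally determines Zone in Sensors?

SensorID=21: rows 1, 2, 5, 13 → Zone = 261, 261, 261, 261 ✓
SensorID=16: rows 3, 16 → Zone = 264, 264 ✓
SensorID=23: rows 4, 9 → Zone takes values {277, 274} — violation
SensorID=18: rows 6, 7, 11 → Zone = 262, 262, 262 ✓
SensorID=20: rows 8, 12 → Zone takes values {267, 272} — violation
SensorID=22: row 10 → Zone = 260 ✓
SensorID=25: rows 14, 15 → Zone = 275, 275 ✓
Two rows agree on SensorID but differ on Zone, so SensorID -> Zone does not hold.

No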